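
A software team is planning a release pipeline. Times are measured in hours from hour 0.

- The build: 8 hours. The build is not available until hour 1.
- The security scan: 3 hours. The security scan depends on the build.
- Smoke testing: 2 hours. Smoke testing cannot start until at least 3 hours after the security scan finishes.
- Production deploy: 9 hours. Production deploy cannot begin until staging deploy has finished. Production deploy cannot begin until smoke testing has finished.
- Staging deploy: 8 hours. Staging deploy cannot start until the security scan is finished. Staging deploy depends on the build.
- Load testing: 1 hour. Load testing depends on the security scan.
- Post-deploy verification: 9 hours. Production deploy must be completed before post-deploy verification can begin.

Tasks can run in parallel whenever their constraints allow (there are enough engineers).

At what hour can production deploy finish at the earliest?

The build cannot begin until its own release at hour 1. It runs from hour 1 to 1 + 8 = hour 9.
The security scan waits on the build (finishes hour 9), so it starts at hour 9 and finishes at 9 + 3 = hour 12.
Smoke testing waits on the security scan (finishes hour 12, plus 3-hour gap → hour 15), so it starts at hour 15 and finishes at 15 + 2 = hour 17.
For staging deploy: the security scan (finishes hour 12); the build (finishes hour 9). Taking the maximum gives a start of hour 12, and it finishes at 12 + 8 = hour 20.
For production deploy: staging deploy (finishes hour 20); smoke testing (finishes hour 17). Taking the maximum gives a start of hour 20, and it finishes at 20 + 9 = hour 29.

29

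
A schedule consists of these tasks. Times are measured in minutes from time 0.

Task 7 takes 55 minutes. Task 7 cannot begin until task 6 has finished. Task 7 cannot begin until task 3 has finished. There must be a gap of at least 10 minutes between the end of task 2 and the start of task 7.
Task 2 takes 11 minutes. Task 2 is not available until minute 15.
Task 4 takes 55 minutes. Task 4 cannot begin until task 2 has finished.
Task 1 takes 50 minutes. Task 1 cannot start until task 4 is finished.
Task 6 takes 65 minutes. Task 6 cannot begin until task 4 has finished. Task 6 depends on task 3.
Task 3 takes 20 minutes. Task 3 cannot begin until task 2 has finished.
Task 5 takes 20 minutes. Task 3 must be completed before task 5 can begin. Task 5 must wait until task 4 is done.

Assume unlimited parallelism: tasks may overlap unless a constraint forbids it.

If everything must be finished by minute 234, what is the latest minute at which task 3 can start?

94

To finish by minute 234, task 5 (duration 20) must start no later than minute 214.
Nothing follows task 7; the deadline of minute 234 is its only limit. It must start by 234 − 55 = minute 179.
Task 6 feeds into task 7 (must start by minute 179); so task 6 must finish by minute 179 and therefore start by minute 114.
Task 3 must finish in time for task 5 (must start by minute 214); task 6 (must start by minute 114); task 7 (must start by minute 179). The tightest is minute 114, so task 3 must start by 114 − 20 = minute 94.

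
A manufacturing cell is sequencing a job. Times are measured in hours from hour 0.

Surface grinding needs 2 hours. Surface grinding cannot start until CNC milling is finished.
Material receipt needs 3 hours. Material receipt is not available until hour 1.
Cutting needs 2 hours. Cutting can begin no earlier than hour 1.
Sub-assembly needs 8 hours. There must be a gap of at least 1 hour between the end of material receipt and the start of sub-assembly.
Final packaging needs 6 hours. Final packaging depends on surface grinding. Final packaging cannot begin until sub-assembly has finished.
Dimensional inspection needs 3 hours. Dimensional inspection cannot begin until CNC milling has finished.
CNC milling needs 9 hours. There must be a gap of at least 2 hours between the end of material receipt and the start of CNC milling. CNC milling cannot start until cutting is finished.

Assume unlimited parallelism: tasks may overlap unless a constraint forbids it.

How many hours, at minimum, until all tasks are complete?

After its own release at hour 1, cutting can start at hour 1 and finishes at hour 3.
Material receipt waits on its own release at hour 1, so it starts at hour 1 and finishes at 1 + 3 = hour 4.
Sub-assembly waits on material receipt (finishes hour 4, plus 1-hour gap → hour 5), so it starts at hour 5 and finishes at 5 + 8 = hour 13.
CNC milling cannot start until material receipt (finishes hour 4, plus 2-hour gap → hour 6); cutting (finishes hour 3). The controlling bound is hour 6, so CNC milling finishes at 6 + 9 = hour 15.
After CNC milling (finishes hour 15), dimensional inspection can start at hour 15 and finishes at hour 18.
After CNC milling (finishes hour 15), surface grinding can start at hour 15 and finishes at hour 17.
Final packaging needs all of surface grinding (finishes hour 17); sub-assembly (finishes hour 13). That puts its earliest start at hour 17; it finishes at 17 + 6 = hour 23.
All tasks are finished once the last one completes. Finish times: Material receipt at 4, Cutting at 3, CNC milling at 15, Surface grinding at 17, Dimensional inspection at 18, Sub-assembly at 13, Final packaging at 23. The latest is hour 23.

23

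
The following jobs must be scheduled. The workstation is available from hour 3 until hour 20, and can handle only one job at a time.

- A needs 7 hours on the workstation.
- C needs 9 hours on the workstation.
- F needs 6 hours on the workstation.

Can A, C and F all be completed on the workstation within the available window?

The workstation window is 20 − 3 = 17 hours.
Running back to back, the jobs need 7 + 9 + 6 = 22 hours on the workstation.
Since 22 > 17, they cannot all fit.

No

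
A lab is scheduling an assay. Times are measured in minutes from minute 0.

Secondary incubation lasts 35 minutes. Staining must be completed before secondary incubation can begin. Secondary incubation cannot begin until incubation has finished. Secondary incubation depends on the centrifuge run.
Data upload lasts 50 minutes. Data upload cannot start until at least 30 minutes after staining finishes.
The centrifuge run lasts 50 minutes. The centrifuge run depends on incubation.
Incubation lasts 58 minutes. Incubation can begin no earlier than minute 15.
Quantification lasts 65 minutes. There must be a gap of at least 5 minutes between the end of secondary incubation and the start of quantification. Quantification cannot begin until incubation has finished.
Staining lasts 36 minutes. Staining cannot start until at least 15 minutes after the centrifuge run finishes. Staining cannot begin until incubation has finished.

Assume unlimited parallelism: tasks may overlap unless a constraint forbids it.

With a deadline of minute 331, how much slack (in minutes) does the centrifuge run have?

Incubation waits on its own release at minute 15, so it starts at minute 15 and finishes at 15 + 58 = minute 73.
The centrifuge run cannot begin until incubation (finishes minute 73). It runs from minute 73 to 73 + 50 = minute 123.

Working backward from the deadline:
Quantification must finish by minute 331; it takes 65 minutes, so it must start by 331 − 65 = minute 266.
Since quantification (must start by minute 266, minus 5-minute gap → minute 261) depends on it, secondary incubation must finish by minute 261. Backing off its 35-minute duration gives a latest start of minute 226.
Data upload must finish by minute 331; it takes 50 minutes, so it must start by 331 − 50 = minute 281.
Staining must finish in time for secondary incubation (must start by minute 226); data upload (must start by minute 281, minus 30-minute gap → minute 251). The tightest is minute 226, so staining must start by 226 − 36 = minute 190.
For the centrifuge run: staining (must start by minute 190, minus 15-minute gap → minute 175); secondary incubation (must start by minute 226). The most restrictive is minute 175; with a 50-minute duration, the centrifuge run must start by minute 125.
So the centrifuge run can start as early as minute 73 and as late as minute 125, giving 125 − 73 = 52 minutes of slack.

52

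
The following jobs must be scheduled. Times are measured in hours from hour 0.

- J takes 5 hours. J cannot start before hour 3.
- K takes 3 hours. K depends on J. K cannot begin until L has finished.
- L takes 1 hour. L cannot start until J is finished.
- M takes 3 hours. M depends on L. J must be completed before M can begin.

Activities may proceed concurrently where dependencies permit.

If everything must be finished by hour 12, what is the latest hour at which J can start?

K must finish by hour 12; it takes 3 hours, so it must start by 12 − 3 = hour 9.
M has no dependents, so it just needs to finish by hour 12. Starting by 12 − 3 = hour 9 achieves that.
L feeds K (must start by hour 9); M (must start by hour 9). Taking the minimum, L must finish by hour 9 and start by 9 − 1 = hour 8.
For J: K (must start by hour 9); L (must start by hour 8); M (must start by hour 9). The most restrictive is hour 8; with a 5-hour duration, J must start by hour 3.

3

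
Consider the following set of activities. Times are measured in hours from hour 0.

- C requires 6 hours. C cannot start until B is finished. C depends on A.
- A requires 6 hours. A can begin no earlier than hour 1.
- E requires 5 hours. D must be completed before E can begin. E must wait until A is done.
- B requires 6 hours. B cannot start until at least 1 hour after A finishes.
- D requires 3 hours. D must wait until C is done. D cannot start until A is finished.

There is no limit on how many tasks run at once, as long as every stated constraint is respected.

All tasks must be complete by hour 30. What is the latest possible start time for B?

Nothing follows E; the deadline of hour 30 is its only limit. It must start by 30 − 5 = hour 25.
D has to be done before E (must start by hour 25). That means finishing by hour 25, i.e. starting by 25 − 3 = hour 22.
C feeds into D (must start by hour 22); so C must finish by hour 22 and therefore start by hour 16.
Since C (must start by hour 16) depends on it, B must finish by hour 16. Backing off its 6-hour duration gives a latest start of hour 10.

10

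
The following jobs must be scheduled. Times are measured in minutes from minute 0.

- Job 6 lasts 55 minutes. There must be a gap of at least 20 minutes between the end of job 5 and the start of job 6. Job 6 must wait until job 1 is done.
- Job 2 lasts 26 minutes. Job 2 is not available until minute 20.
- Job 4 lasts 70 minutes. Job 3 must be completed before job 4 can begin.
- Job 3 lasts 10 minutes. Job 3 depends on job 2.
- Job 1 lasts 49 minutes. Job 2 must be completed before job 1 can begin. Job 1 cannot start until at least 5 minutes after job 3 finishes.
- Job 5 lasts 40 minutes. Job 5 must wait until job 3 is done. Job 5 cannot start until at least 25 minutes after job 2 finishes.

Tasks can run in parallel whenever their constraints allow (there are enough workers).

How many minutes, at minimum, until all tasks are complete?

186

Job 2 cannot begin until its own release at minute 20. It runs from minute 20 to 20 + 26 = minute 46.
Job 3 cannot begin until job 2 (finishes minute 46). It runs from minute 46 to 46 + 10 = minute 56.
Job 5 has to wait for job 3 (finishes minute 56); job 2 (finishes minute 46, plus 25-minute gap → minute 71). The latest of these is minute 71, so job 5 runs minute 71 to 71 + 40 = minute 111.
Job 4 cannot begin until job 3 (finishes minute 56). It runs from minute 56 to 56 + 70 = minute 126.
Job 1 cannot start until job 2 (finishes minute 46); job 3 (finishes minute 56, plus 5-minute gap → minute 61). The controlling bound is minute 61, so job 1 finishes at 61 + 49 = minute 110.
Job 6 needs all of job 5 (finishes minute 111, plus 20-minute gap → minute 131); job 1 (finishes minute 110). That puts its earliest start at minute 131; it finishes at 131 + 55 = minute 186.
All tasks are finished once the last one completes. Finish times: Job 1 at 110, Job 2 at 46, Job 3 at 56, Job 4 at 126, Job 5 at 111, Job 6 at 186. The latest is minute 186.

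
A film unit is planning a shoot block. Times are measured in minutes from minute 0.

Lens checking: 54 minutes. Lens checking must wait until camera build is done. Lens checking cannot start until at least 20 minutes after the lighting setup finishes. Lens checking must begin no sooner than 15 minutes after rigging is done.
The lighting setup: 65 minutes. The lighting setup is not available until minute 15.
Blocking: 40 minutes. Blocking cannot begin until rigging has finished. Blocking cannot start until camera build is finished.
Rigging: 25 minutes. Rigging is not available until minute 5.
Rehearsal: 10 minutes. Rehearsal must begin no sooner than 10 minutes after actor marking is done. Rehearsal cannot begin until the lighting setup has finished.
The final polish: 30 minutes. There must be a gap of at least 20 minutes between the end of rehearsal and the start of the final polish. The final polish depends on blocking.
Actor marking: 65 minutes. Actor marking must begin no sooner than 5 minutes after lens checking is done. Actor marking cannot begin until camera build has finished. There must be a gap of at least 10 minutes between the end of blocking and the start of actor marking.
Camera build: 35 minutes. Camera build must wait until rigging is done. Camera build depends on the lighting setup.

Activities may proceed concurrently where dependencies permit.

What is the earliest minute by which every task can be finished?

The lighting setup waits on its own release at minute 15, so it starts at minute 15 and finishes at 15 + 65 = minute 80.
After its own release at minute 5, rigging can start at minute 5 and finishes at minute 30.
For camera build: rigging (finishes minute 30); the lighting setup (finishes minute 80). Taking the maximum gives a start of minute 80, and it finishes at 80 + 35 = minute 115.
For blocking: rigging (finishes minute 30); camera build (finishes minute 115). Taking the maximum gives a start of minute 115, and it finishes at 115 + 40 = minute 155.
Lens checking cannot start until camera build (finishes minute 115); the lighting setup (finishes minute 80, plus 20-minute gap → minute 100); rigging (finishes minute 30, plus 15-minute gap → minute 45). The controlling bound is minute 115, so lens checking finishes at 115 + 54 = minute 169.
Actor marking needs all of lens checking (finishes minute 169, plus 5-minute gap → minute 174); camera build (finishes minute 115); blocking (finishes minute 155, plus 10-minute gap → minute 165). That puts its earliest start at minute 174; it finishes at 174 + 65 = minute 239.
Rehearsal has to wait for actor marking (finishes minute 239, plus 10-minute gap → minute 249); the lighting setup (finishes minute 80). The latest of these is minute 249, so rehearsal runs minute 249 to 249 + 10 = minute 259.
The final polish needs all of rehearsal (finishes minute 259, plus 20-minute gap → minute 279); blocking (finishes minute 155). That puts its earliest start at minute 279; it finishes at 279 + 30 = minute 309.
All tasks are finished once the last one completes. Finish times: Rigging at 30, The lighting setup at 80, Camera build at 115, Lens checking at 169, Blocking at 155, Actor marking at 239, Rehearsal at 259, The final polish at 309. The latest is minute 309.

309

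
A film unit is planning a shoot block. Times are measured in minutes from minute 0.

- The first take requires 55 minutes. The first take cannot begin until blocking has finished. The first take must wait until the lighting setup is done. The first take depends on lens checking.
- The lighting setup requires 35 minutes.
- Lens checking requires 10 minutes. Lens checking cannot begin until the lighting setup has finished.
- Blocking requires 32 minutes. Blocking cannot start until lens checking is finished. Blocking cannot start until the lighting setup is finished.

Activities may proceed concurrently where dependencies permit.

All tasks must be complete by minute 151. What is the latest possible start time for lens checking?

To finish by minute 151, the first take (duration 55) must start no later than minute 96.
Blocking has to be done before the first take (must start by minute 96). That means finishing by minute 96, i.e. starting by 96 − 32 = minute 64.
For lens checking: blocking (must start by minute 64); the first take (must start by minute 96). The most restrictive is minute 64; with a 10-minute duration, lens checking must start by minute 54.

54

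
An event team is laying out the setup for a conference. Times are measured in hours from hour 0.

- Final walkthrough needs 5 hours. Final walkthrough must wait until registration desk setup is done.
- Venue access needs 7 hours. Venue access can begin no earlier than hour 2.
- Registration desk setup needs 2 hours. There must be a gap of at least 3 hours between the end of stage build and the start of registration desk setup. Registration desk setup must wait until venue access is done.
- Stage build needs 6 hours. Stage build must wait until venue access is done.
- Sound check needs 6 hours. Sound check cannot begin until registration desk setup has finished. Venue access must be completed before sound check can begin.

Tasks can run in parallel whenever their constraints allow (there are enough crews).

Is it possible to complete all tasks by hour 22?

After its own release at hour 2, venue access can start at hour 2 and finishes at hour 9.
After venue access (finishes hour 9), stage build can start at hour 9 and finishes at hour 15.
For registration desk setup: stage build (finishes hour 15, plus 3-hour gap → hour 18); venue access (finishes hour 9). Taking the maximum gives a start of hour 18, and it finishes at 18 + 2 = hour 20.
After registration desk setup (finishes hour 20), final walkthrough can start at hour 20 and finishes at hour 25.
For sound check: registration desk setup (finishes hour 20); venue access (finishes hour 9). Taking the maximum gives a start of hour 20, and it finishes at 20 + 6 = hour 26.
The earliest everything can be done is hour 26, which is after the deadline of 22, so it is not possible.

No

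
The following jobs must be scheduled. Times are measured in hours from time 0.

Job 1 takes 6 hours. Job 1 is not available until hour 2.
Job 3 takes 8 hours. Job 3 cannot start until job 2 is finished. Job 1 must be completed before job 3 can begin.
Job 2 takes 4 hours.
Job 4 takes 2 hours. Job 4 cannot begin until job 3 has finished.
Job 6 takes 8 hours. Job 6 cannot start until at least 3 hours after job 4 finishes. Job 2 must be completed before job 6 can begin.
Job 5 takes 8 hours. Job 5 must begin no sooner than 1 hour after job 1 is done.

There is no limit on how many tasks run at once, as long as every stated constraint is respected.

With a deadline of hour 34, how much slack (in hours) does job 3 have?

5

Job 2 can start immediately at hour 0; it finishes at hour 4.
Job 1 cannot begin until its own release at hour 2. It runs from hour 2 to 2 + 6 = hour 8.
For job 3: job 2 (finishes hour 4); job 1 (finishes hour 8). Taking the maximum gives a start of hour 8, and it finishes at 8 + 8 = hour 16.

Working backward from the deadline:
Nothing follows job 6; the deadline of hour 34 is its only limit. It must start by 34 − 8 = hour 26.
Job 4 feeds into job 6 (must start by hour 26, minus 3-hour gap → hour 23); so job 4 must finish by hour 23 and therefore start by hour 21.
Job 3 feeds into job 4 (must start by hour 21); so job 3 must finish by hour 21 and therefore start by hour 13.
So job 3 can start as early as hour 8 and as late as hour 13, giving 13 − 8 = 5 hours of slack.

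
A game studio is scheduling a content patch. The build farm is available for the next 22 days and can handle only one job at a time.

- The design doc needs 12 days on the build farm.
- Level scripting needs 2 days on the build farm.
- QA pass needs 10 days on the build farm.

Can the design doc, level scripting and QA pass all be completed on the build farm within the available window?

Running back to back, the jobs need 12 + 2 + 10 = 24 days on the build farm.
Since 24 > 22, they cannot all fit.

No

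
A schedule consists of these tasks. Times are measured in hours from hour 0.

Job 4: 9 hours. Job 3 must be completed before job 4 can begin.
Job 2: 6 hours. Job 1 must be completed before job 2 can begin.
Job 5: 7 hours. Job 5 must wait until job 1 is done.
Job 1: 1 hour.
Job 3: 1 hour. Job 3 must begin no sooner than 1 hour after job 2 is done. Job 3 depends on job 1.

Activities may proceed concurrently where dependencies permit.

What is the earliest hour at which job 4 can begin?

Job 1 can start immediately at hour 0; it finishes at hour 1.
Job 2 cannot begin until job 1 (finishes hour 1). It runs from hour 1 to 1 + 6 = hour 7.
Job 3 cannot start until job 2 (finishes hour 7, plus 1-hour gap → hour 8); job 1 (finishes hour 1). The controlling bound is hour 8, so job 3 finishes at 8 + 1 = hour 9.
Job 4 waits on job 3 (finishes hour 9), so the earliest it can start is hour 9.

9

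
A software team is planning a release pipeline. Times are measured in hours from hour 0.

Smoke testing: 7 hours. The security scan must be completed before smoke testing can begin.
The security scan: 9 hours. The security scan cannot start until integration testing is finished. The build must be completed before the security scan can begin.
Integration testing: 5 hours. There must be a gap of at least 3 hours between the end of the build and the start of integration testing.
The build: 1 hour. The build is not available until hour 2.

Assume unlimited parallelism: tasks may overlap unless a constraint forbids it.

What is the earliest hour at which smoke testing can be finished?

The build waits on its own release at hour 2, so it starts at hour 2 and finishes at 2 + 1 = hour 3.
After the build (finishes hour 3, plus 3-hour gap → hour 6), integration testing can start at hour 6 and finishes at hour 11.
The security scan has to wait for integration testing (finishes hour 11); the build (finishes hour 3). The latest of these is hour 11, so the security scan runs hour 11 to 11 + 9 = hour 20.
Smoke testing waits on the security scan (finishes hour 20), so it starts at hour 20 and finishes at 20 + 7 = hour 27.

27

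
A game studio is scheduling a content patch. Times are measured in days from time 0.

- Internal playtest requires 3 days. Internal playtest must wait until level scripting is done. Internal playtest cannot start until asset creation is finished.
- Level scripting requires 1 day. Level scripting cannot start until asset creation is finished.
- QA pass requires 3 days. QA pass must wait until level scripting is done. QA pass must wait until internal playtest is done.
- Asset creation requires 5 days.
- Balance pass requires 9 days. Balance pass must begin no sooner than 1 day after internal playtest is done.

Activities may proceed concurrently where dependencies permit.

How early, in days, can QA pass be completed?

Asset creation has no prerequisites, so it starts at day 0 and finishes at day 5.
After asset creation (finishes day 5), level scripting can start at day 5 and finishes at day 6.
For internal playtest: level scripting (finishes day 6); asset creation (finishes day 5). Taking the maximum gives a start of day 6, and it finishes at 6 + 3 = day 9.
QA pass needs all of level scripting (finishes day 6); internal playtest (finishes day 9). That puts its earliest start at day 9; it finishes at 9 + 3 = day 12.

12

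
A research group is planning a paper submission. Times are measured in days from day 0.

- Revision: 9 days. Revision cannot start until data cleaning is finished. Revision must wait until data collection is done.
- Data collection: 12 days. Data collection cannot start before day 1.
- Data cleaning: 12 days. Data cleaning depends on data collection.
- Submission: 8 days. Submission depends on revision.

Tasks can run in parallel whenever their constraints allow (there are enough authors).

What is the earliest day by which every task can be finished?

Data collection cannot begin until its own release at day 1. It runs from day 1 to 1 + 12 = day 13.
After data collection (finishes day 13), data cleaning can start at day 13 and finishes at day 25.
Revision has to wait for data cleaning (finishes day 25); data collection (finishes day 13). The latest of these is day 25, so revision runs day 25 to 25 + 9 = day 34.
Submission waits on revision (finishes day 34), so it starts at day 34 and finishes at 34 + 8 = day 42.
All tasks are finished once the last one completes. Finish times: Data collection at 13, Data cleaning at 25, Revision at 34, Submission at 42. The latest is day 42.

42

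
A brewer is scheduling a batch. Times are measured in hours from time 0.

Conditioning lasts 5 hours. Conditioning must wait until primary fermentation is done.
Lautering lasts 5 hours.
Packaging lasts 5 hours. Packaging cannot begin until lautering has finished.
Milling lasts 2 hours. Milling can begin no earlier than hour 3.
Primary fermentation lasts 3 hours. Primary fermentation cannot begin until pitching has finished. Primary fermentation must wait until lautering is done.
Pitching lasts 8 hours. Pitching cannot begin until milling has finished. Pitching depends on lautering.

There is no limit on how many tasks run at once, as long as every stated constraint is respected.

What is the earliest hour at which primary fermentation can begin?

Lautering has no prerequisites, so it starts at hour 0 and finishes at hour 5.
Milling cannot begin until its own release at hour 3. It runs from hour 3 to 3 + 2 = hour 5.
For pitching: milling (finishes hour 5); lautering (finishes hour 5). Taking the maximum gives a start of hour 5, and it finishes at 5 + 8 = hour 13.
Primary fermentation waits on pitching (finishes hour 13); lautering (finishes hour 5). The latest of these is hour 13, which is the earliest primary fermentation can start.

13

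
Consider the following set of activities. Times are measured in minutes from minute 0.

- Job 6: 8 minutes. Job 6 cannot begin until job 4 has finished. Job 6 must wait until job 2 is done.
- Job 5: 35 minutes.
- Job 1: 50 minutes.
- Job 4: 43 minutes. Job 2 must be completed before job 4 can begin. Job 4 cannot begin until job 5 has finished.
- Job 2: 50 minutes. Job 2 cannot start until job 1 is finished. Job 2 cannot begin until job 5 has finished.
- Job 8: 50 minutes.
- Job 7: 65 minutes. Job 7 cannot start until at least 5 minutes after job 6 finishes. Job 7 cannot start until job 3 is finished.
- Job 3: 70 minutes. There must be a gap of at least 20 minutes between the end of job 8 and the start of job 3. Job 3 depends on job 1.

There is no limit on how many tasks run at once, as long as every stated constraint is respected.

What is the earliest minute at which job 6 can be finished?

151

Job 5 can start immediately at minute 0; it finishes at minute 35.
Nothing blocks job 1, so it runs from minute 0 to minute 50.
For job 2: job 1 (finishes minute 50); job 5 (finishes minute 35). Taking the maximum gives a start of minute 50, and it finishes at 50 + 50 = minute 100.
Job 4 has to wait for job 2 (finishes minute 100); job 5 (finishes minute 35). The latest of these is minute 100, so job 4 runs minute 100 to 100 + 43 = minute 143.
For job 6: job 4 (finishes minute 143); job 2 (finishes minute 100). Taking the maximum gives a start of minute 143, and it finishes at 143 + 8 = minute 151.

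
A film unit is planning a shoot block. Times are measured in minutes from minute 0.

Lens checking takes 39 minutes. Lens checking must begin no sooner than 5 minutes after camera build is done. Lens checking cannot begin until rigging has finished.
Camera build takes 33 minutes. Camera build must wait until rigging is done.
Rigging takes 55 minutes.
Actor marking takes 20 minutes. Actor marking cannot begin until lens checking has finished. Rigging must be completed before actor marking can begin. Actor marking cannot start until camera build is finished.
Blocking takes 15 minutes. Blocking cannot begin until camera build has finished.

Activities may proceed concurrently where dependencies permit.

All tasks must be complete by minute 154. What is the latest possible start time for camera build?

57

To finish by minute 154, actor marking (duration 20) must start no later than minute 134.
Lens checking feeds into actor marking (must start by minute 134); so lens checking must finish by minute 134 and therefore start by minute 95.
To finish by minute 154, blocking (duration 15) must start no later than minute 139.
Camera build feeds lens checking (must start by minute 95, minus 5-minute gap → minute 90); blocking (must start by minute 139); actor marking (must start by minute 134). Taking the minimum, camera build must finish by minute 90 and start by 90 − 33 = minute 57.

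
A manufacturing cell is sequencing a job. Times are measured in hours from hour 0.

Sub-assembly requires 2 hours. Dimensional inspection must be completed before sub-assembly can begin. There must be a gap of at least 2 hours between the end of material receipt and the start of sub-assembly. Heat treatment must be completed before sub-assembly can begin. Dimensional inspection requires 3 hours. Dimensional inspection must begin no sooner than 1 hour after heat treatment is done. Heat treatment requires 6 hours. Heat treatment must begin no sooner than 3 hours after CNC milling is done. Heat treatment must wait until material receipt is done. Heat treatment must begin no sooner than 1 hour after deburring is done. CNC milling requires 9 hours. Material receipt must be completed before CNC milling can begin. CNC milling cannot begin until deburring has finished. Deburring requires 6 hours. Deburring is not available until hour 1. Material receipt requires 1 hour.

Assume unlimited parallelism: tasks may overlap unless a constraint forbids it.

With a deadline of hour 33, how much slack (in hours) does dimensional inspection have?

Deburring cannot begin until its own release at hour 1. It runs from hour 1 to 1 + 6 = hour 7.
Nothing blocks material receipt, so it runs from hour 0 to hour 1.
CNC milling cannot start until material receipt (finishes hour 1); deburring (finishes hour 7). The controlling bound is hour 7, so CNC milling finishes at 7 + 9 = hour 16.
Heat treatment cannot start until CNC milling (finishes hour 16, plus 3-hour gap → hour 19); material receipt (finishes hour 1); deburring (finishes hour 7, plus 1-hour gap → hour 8). The controlling bound is hour 19, so heat treatment finishes at 19 + 6 = hour 25.
Dimensional inspection waits on heat treatment (finishes hour 25, plus 1-hour gap → hour 26), so it starts at hour 26 and finishes at 26 + 3 = hour 29.

Working backward from the deadline:
Sub-assembly must finish by hour 33; it takes 2 hours, so it must start by 33 − 2 = hour 31.
Since sub-assembly (must start by hour 31) depends on it, dimensional inspection must finish by hour 31. Backing off its 3-hour duration gives a latest start of hour 28.
So dimensional inspection can start as early as hour 26 and as late as hour 28, giving 28 − 26 = 2 hours of slack.

2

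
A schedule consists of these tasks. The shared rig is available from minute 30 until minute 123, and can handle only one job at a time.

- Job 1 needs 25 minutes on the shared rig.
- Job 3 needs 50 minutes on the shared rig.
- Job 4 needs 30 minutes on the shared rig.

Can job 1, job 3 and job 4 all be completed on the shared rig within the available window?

The shared rig window is 123 − 30 = 93 minutes.
Running back to back, the jobs need 25 + 50 + 30 = 105 minutes on the shared rig.
Since 105 > 93, they cannot all fit.

No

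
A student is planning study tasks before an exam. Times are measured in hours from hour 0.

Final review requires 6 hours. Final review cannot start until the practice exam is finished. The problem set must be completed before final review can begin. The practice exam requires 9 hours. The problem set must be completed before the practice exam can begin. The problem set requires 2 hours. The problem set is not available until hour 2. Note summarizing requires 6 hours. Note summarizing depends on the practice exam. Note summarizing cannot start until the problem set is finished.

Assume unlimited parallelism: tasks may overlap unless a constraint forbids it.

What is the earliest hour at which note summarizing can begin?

The problem set waits on its own release at hour 2, so it starts at hour 2 and finishes at 2 + 2 = hour 4.
After the problem set (finishes hour 4), the practice exam can start at hour 4 and finishes at hour 13.
Note summarizing waits on the practice exam (finishes hour 13); the problem set (finishes hour 4). The latest of these is hour 13, which is the earliest note summarizing can start.

13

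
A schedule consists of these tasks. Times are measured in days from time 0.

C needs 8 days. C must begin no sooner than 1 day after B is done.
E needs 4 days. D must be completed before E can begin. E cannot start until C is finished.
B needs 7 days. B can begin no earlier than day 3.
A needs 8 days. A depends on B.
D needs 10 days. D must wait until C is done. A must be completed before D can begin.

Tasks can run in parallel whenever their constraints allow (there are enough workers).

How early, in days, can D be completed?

29

B cannot begin until its own release at day 3. It runs from day 3 to 3 + 7 = day 10.
C waits on B (finishes day 10, plus 1-day gap → day 11), so it starts at day 11 and finishes at 11 + 8 = day 19.
A waits on B (finishes day 10), so it starts at day 10 and finishes at 10 + 8 = day 18.
D cannot start until C (finishes day 19); A (finishes day 18). The controlling bound is day 19, so D finishes at 19 + 10 = day 29.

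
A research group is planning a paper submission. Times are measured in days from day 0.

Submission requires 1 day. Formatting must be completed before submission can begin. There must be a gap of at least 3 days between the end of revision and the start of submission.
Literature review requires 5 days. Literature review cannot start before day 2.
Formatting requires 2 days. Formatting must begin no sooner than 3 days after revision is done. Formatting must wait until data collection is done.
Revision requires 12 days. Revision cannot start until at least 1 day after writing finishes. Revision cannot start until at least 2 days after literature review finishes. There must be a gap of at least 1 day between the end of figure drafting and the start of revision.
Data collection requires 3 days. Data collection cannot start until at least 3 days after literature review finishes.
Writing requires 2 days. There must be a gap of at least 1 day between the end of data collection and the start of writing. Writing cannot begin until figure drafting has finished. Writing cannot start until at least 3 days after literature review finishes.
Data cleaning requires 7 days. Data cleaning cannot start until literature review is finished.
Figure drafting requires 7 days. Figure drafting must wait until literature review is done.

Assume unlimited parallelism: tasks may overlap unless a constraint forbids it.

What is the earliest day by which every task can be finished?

Literature review waits on its own release at day 2, so it starts at day 2 and finishes at 2 + 5 = day 7.
Figure drafting cannot begin until literature review (finishes day 7). It runs from day 7 to 7 + 7 = day 14.
Data cleaning waits on literature review (finishes day 7), so it starts at day 7 and finishes at 7 + 7 = day 14.
After literature review (finishes day 7, plus 3-day gap → day 10), data collection can start at day 10 and finishes at day 13.
Writing needs all of data collection (finishes day 13, plus 1-day gap → day 14); figure drafting (finishes day 14); literature review (finishes day 7, plus 3-day gap → day 10). That puts its earliest start at day 14; it finishes at 14 + 2 = day 16.
Revision needs all of writing (finishes day 16, plus 1-day gap → day 17); literature review (finishes day 7, plus 2-day gap → day 9); figure drafting (finishes day 14, plus 1-day gap → day 15). That puts its earliest start at day 17; it finishes at 17 + 12 = day 29.
Formatting cannot start until revision (finishes day 29, plus 3-day gap → day 32); data collection (finishes day 13). The controlling bound is day 32, so formatting finishes at 32 + 2 = day 34.
Submission needs all of formatting (finishes day 34); revision (finishes day 29, plus 3-day gap → day 32). That puts its earliest start at day 34; it finishes at 34 + 1 = day 35.
All tasks are finished once the last one completes. Finish times: Literature review at 7, Data collection at 13, Data cleaning at 14, Figure drafting at 14, Writing at 16, Revision at 29, Formatting at 34, Submission at 35. The latest is day 35.

35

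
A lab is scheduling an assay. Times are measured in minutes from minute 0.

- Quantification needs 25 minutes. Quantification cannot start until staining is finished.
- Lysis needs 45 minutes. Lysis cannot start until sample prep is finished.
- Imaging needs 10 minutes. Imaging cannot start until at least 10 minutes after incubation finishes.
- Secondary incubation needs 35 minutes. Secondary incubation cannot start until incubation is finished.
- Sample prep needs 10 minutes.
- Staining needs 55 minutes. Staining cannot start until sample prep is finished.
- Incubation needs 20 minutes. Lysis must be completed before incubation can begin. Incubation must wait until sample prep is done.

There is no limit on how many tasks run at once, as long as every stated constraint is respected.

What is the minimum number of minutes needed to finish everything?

Sample prep has no prerequisites, so it starts at minute 0 and finishes at minute 10.
After sample prep (finishes minute 10), staining can start at minute 10 and finishes at minute 65.
After staining (finishes minute 65), quantification can start at minute 65 and finishes at minute 90.
Lysis waits on sample prep (finishes minute 10), so it starts at minute 10 and finishes at 10 + 45 = minute 55.
Incubation needs all of lysis (finishes minute 55); sample prep (finishes minute 10). That puts its earliest start at minute 55; it finishes at 55 + 20 = minute 75.
After incubation (finishes minute 75, plus 10-minute gap → minute 85), imaging can start at minute 85 and finishes at minute 95.
Secondary incubation waits on incubation (finishes minute 75), so it starts at minute 75 and finishes at 75 + 35 = minute 110.
All tasks are finished once the last one completes. Finish times: Sample prep at 10, Lysis at 55, Incubation at 75, Staining at 65, Secondary incubation at 110, Imaging at 95, Quantification at 90. The latest is minute 110.

110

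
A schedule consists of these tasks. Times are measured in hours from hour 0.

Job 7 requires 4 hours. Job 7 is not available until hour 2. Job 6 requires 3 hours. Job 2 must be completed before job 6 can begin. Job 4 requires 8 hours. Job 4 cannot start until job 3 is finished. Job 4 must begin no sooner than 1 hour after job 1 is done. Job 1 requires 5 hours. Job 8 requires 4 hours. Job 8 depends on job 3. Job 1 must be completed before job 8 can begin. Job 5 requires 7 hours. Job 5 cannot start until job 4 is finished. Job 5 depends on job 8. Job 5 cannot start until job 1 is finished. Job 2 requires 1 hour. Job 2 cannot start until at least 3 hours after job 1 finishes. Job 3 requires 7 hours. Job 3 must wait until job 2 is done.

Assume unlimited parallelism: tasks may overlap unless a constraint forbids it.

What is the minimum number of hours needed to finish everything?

31

Job 7 cannot begin until its own release at hour 2. It runs from hour 2 to 2 + 4 = hour 6.
Job 1 can start immediately at hour 0; it finishes at hour 5.
After job 1 (finishes hour 5, plus 3-hour gap → hour 8), job 2 can start at hour 8 and finishes at hour 9.
Job 6 cannot begin until job 2 (finishes hour 9). It runs from hour 9 to 9 + 3 = hour 12.
After job 2 (finishes hour 9), job 3 can start at hour 9 and finishes at hour 16.
For job 8: job 3 (finishes hour 16); job 1 (finishes hour 5). Taking the maximum gives a start of hour 16, and it finishes at 16 + 4 = hour 20.
Job 4 has to wait for job 3 (finishes hour 16); job 1 (finishes hour 5, plus 1-hour gap → hour 6). The latest of these is hour 16, so job 4 runs hour 16 to 16 + 8 = hour 24.
Job 5 needs all of job 4 (finishes hour 24); job 8 (finishes hour 20); job 1 (finishes hour 5). That puts its earliest start at hour 24; it finishes at 24 + 7 = hour 31.
All tasks are finished once the last one completes. Finish times: Job 1 at 5, Job 2 at 9, Job 3 at 16, Job 4 at 24, Job 5 at 31, Job 6 at 12, Job 7 at 6, Job 8 at 20. The latest is hour 31.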